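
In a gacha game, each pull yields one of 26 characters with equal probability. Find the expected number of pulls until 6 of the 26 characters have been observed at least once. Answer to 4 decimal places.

Going from k to k+1 distinct takes a geometric number of pulls with mean 26/(26-k).
Sum over k = 0,...,5: E = 26/26 + 26/25 + 26/24 + 26/23 + 26/22 + 26/21 = 6.67368.

6.6737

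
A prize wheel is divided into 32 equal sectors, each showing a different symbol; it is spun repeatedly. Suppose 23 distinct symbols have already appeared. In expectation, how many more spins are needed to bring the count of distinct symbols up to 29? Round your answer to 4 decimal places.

The wait to go from k to k+1 distinct symbols is geometric with mean 32/(32-k).
Sum over k = 23,...,28: E = 32/9 + 32/8 + 32/7 + 32/6 + 32/5 + 32/4 = 31.86032.

31.8603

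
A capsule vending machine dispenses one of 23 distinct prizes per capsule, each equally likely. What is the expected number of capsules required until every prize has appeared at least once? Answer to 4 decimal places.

85.8887

Split into phases: going from k distinct to k+1 distinct takes on average 23/(23-k) capsules.
E[T] = 23/23 + 23/22 + 23/21 + ... + 23/2 + 23/1 = 23·H_{23}.
H_{23} = 3.73429, so E[T] = 85.88870.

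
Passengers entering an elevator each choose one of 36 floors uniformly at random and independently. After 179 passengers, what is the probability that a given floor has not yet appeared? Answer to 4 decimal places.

Each passenger misses the fixed floor with probability (36-1)/36 = 35/36, independently.
P(still missing after 179) = (35/36)^179 = 0.00646.

0.0065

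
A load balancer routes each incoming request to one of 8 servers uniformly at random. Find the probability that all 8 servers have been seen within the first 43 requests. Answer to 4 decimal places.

Let A_i be the event that server i is missing after 43 requests. By inclusion–exclusion on the A_i,
P(all seen) = Σ_{j=0}^{8} (-1)^j C(8,j)((8-j)/8)^43
= 1.00000 - 0.02567 + 0.00012 - 0.00000 + 0.00000 - 0.00000 + 0.00000 - 0.00000 + 0.00000
= 0.97445.

0.9744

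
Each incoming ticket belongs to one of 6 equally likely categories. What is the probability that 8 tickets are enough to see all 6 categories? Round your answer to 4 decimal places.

By inclusion–exclusion over which categories are missing,
P(all seen) = Σ_{j=0}^{6} (-1)^j C(6,j)((6-j)/6)^8
= 1.00000 - 1.39541 + 0.58528 - 0.07813 + 0.00229 - 0.00000 + 0.00000
= 0.11403.

0.1140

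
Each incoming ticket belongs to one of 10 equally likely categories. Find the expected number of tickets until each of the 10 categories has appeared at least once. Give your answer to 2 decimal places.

Split into phases: going from k distinct to k+1 distinct takes on average 10/(10-k) tickets.
E[T] = 10/10 + 10/9 + 10/8 + ... + 10/2 + 10/1 = 10·H_{10}.
H_{10} = 2.929, so E[T] = 29.290.

29.29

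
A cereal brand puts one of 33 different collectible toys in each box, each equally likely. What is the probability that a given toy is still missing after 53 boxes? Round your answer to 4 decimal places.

0.1958

On each box the fixed toy fails to appear with probability 32/33.
P(still missing after 53) = (32/33)^53 = 0.19575.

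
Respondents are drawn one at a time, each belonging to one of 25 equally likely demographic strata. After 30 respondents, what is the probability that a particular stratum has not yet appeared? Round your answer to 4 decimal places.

Each respondent misses the fixed stratum with probability (25-1)/25 = 24/25, independently.
P(still missing after 30) = (24/25)^30 = 0.29386.

0.2939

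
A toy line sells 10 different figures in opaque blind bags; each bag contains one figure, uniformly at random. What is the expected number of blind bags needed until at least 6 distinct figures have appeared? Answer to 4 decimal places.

With k distinct figures already seen, the next new one arrives after an expected 10/(10-k) blind bags.
Sum over k = 0,...,5: E = 10/10 + 10/9 + 10/8 + 10/7 + 10/6 + 10/5 = 8.45635.

8.4563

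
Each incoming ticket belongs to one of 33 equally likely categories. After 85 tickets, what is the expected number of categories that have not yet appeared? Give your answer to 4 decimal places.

2.4131

For each category, P(unseen after 85) = (32/33)^85 = 0.07312.
By linearity of expectation, E[unseen] = 33·(32/33)^85 = 2.41311.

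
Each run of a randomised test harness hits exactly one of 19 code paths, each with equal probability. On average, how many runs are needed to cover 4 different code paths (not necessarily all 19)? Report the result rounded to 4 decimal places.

Going from k to k+1 distinct takes a geometric number of runs with mean 19/(19-k).
Sum over k = 0,...,3: E = 19/19 + 19/18 + 19/17 + 19/16 = 4.36070.

4.3607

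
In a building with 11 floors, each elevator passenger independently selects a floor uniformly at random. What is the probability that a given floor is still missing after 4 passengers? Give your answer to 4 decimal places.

0.6830

Each passenger misses the fixed floor with probability (11-1)/11 = 10/11, independently.
P(still missing after 4) = (10/11)^4 = 0.68301.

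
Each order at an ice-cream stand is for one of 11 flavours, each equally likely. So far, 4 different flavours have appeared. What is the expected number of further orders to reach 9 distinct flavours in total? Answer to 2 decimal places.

12.02

The wait to go from k to k+1 distinct flavours is geometric with mean 11/(11-k).
Sum over k = 4,...,8: E = 11/7 + 11/6 + 11/5 + 11/4 + 11/3 = 12.021.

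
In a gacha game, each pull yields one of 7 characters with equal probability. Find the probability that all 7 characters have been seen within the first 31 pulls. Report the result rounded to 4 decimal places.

0.9418

Let A_i be the event that character i is missing after 31 pulls. By inclusion–exclusion on the A_i,
P(all seen) = Σ_{j=0}^{7} (-1)^j C(7,j)((7-j)/7)^31
= 1.00000 - 0.05885 + 0.00062 - 0.00000 + 0.00000 - 0.00000 + 0.00000 - 0.00000
= 0.94177.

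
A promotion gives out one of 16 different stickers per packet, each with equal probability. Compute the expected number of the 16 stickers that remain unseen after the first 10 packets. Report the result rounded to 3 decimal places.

For each sticker, P(unseen after 10) = (15/16)^10 = 0.5245.
By linearity of expectation, E[unseen] = 16·(15/16)^10 = 8.3914.

8.391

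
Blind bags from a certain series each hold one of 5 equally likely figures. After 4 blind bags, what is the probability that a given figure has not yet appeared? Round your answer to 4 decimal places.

0.4096

On each blind bag the fixed figure fails to appear with probability 4/5.
P(still missing after 4) = (4/5)^4 = 0.40960.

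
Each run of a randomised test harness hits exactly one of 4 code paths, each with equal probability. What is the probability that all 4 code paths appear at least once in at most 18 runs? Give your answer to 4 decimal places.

0.9775

By inclusion–exclusion over which code paths are missing,
P(all seen) = Σ_{j=0}^{4} (-1)^j C(4,j)((4-j)/4)^18
= 1.00000 - 0.02255 + 0.00002 - 0.00000 + 0.00000
= 0.97747.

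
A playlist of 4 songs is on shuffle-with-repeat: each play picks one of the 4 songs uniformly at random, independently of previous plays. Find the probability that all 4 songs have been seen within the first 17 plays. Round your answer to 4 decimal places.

Let A_i be the event that song i is missing after 17 plays. By inclusion–exclusion on the A_i,
P(all seen) = Σ_{j=0}^{4} (-1)^j C(4,j)((4-j)/4)^17
= 1.00000 - 0.03007 + 0.00005 - 0.00000 + 0.00000
= 0.96998.

0.9700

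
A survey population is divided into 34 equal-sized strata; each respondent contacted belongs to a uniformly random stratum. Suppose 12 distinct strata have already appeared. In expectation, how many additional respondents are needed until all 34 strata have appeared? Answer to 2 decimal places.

125.49

With k distinct strata already seen, the next new one takes an expected 34/(34-k) respondents.
Sum over k = 12,...,33: E = 34/22 + 34/21 + 34/20 + ... + 34/2 + 34/1 = 125.488.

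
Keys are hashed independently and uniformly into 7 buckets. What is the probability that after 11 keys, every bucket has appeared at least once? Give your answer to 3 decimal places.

0.163

By inclusion–exclusion over which buckets are missing,
P(all seen) = Σ_{j=0}^{7} (-1)^j C(7,j)((7-j)/7)^11
= 1.0000 - 1.2843 + 0.5186 - 0.0742 + 0.0031 - 0.0000 + 0.0000 - 0.0000
= 0.1631.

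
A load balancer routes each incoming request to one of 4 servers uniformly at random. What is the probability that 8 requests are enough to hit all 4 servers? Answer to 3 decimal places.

Let A_i be the event that server i is missing after 8 requests. By inclusion–exclusion on the A_i,
P(all seen) = Σ_{j=0}^{4} (-1)^j C(4,j)((4-j)/4)^8
= 1.0000 - 0.4005 + 0.0234 - 0.0001 + 0.0000
= 0.6229.

0.623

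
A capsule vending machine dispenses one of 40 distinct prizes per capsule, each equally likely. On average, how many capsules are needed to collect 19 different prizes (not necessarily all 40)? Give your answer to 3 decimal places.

With k distinct prizes already seen, the next new one arrives after an expected 40/(40-k) capsules.
Sum over k = 0,...,18: E = 40/40 + 40/39 + 40/38 + ... + 40/23 + 40/22 = 25.3274.

25.327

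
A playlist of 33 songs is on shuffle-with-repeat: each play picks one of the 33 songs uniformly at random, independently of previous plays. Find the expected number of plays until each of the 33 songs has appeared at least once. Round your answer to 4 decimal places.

134.9303

The wait to go from k to k+1 distinct songs is geometric with mean 33/(33-k).
E[T] = 33/33 + 33/32 + 33/31 + ... + 33/2 + 33/1 = 33·H_{33}.
H_{33} = 4.08880, so E[T] = 134.93034.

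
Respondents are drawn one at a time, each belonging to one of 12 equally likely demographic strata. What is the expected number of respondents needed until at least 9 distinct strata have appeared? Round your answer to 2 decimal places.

With k distinct strata already seen, the next new one arrives after an expected 12/(12-k) respondents.
Sum over k = 0,...,8: E = 12/12 + 12/11 + 12/10 + ... + 12/5 + 12/4 = 15.239.

15.24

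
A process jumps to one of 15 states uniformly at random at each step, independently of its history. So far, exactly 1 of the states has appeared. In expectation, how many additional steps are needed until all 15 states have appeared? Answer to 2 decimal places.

48.77

The wait to go from k to k+1 distinct states is geometric with mean 15/(15-k).
Sum over k = 1,...,14: E = 15/14 + 15/13 + 15/12 + ... + 15/2 + 15/1 = 48.773.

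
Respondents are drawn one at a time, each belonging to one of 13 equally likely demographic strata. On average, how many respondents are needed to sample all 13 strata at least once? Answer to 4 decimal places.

41.3417

Split into phases: going from k distinct to k+1 distinct takes on average 13/(13-k) respondents.
E[T] = 13/13 + 13/12 + 13/11 + ... + 13/2 + 13/1 = 13·H_{13}.
H_{13} = 3.18013, so E[T] = 41.34174.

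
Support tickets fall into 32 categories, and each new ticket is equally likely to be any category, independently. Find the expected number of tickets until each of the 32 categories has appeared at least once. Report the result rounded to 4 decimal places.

After k distinct categories have appeared, the next ticket gives a new one with probability (32-k)/32, so the expected wait for the (k+1)-th is 32/(32-k).
E[T] = 32/32 + 32/31 + 32/30 + ... + 32/2 + 32/1 = 32·H_{32}.
H_{32} = 4.05850, so E[T] = 129.87185.

129.8718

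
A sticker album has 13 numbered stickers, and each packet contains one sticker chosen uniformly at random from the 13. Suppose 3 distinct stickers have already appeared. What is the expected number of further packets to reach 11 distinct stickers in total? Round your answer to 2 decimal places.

From k distinct to k+1 distinct takes on average 13/(13-k) packets.
Sum over k = 3,...,10: E = 13/10 + 13/9 + 13/8 + ... + 13/4 + 13/3 = 18.577.

18.58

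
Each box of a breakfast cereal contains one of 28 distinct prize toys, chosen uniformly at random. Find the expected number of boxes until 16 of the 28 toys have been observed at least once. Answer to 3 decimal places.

23.071

With k distinct toys already seen, the next new one arrives after an expected 28/(28-k) boxes.
Sum over k = 0,...,15: E = 28/28 + 28/27 + 28/26 + ... + 28/14 + 28/13 = 23.0709.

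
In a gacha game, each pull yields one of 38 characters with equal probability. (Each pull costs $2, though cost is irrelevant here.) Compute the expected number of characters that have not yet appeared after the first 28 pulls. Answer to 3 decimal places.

18.009

For each character, P(unseen after 28) = (37/38)^28 = 0.4739.
By linearity of expectation, E[unseen] = 38·(37/38)^28 = 18.0091.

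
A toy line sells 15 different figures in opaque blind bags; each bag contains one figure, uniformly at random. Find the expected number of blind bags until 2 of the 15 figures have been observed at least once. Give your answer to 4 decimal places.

With k distinct figures already seen, the next new one arrives after an expected 15/(15-k) blind bags.
Sum over k = 0,...,1: E = 15/15 + 15/14 = 2.07143.

2.0714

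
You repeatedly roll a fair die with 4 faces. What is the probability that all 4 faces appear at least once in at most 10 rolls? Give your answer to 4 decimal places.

0.7806

By inclusion–exclusion over which faces are missing,
P(all seen) = Σ_{j=0}^{4} (-1)^j C(4,j)((4-j)/4)^10
= 1.00000 - 0.22525 + 0.00586 - 0.00000 + 0.00000
= 0.78060.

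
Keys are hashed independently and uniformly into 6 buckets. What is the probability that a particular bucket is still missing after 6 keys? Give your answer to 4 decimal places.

Each key misses the fixed bucket with probability (6-1)/6 = 5/6, independently.
P(still missing after 6) = (5/6)^6 = 0.33490.

0.3349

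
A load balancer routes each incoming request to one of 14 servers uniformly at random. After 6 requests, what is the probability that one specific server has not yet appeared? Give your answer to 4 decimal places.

0.6410

Each request misses the fixed server with probability (14-1)/14 = 13/14, independently.
P(still missing after 6) = (13/14)^6 = 0.64105.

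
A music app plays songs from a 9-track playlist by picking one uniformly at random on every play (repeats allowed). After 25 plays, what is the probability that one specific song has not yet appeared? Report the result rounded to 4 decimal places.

Each play misses the fixed song with probability (9-1)/9 = 8/9, independently.
P(still missing after 25) = (8/9)^25 = 0.05262.

0.0526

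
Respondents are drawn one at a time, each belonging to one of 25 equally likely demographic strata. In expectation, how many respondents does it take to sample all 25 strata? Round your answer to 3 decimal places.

After k distinct strata have appeared, the next respondent gives a new one with probability (25-k)/25, so the expected wait for the (k+1)-th is 25/(25-k).
E[T] = 25/25 + 25/24 + 25/23 + ... + 25/2 + 25/1 = 25·H_{25}.
H_{25} = 3.8160, so E[T] = 95.3990.

95.399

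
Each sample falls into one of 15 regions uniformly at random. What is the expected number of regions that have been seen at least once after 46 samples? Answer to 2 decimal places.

For each region, P(seen in 46 samples) = 1 - (14/15)^46 = 0.958.
By linearity of expectation, E[distinct seen] = 15·(1 - (14/15)^46) = 14.372.

14.37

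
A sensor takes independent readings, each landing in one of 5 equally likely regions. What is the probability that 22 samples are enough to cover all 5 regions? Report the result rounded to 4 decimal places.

By inclusion–exclusion over which regions are missing,
P(all seen) = Σ_{j=0}^{5} (-1)^j C(5,j)((5-j)/5)^22
= 1.00000 - 0.03689 + 0.00013 - 0.00000 + 0.00000 - 0.00000
= 0.96324.

0.9632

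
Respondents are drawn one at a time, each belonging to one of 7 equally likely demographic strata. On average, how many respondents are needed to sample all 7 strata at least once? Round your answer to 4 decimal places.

18.1500

The wait to go from k to k+1 distinct strata is geometric with mean 7/(7-k).
E[T] = 7/7 + 7/6 + 7/5 + ... + 7/2 + 7/1 = 7·H_{7}.
H_{7} = 2.59286, so E[T] = 18.15000.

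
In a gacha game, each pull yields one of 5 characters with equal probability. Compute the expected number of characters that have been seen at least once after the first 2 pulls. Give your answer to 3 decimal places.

1.800

For each character, P(seen in 2 pulls) = 1 - (4/5)^2 = 0.3600.
By linearity of expectation, E[distinct seen] = 5·(1 - (4/5)^2) = 1.8000.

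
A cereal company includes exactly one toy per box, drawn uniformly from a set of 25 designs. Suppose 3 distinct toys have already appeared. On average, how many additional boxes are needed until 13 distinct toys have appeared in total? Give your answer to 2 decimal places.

The wait to go from k to k+1 distinct toys is geometric with mean 25/(25-k).
Sum over k = 3,...,12: E = 25/22 + 25/21 + 25/20 + ... + 25/14 + 25/13 = 14.690.

14.69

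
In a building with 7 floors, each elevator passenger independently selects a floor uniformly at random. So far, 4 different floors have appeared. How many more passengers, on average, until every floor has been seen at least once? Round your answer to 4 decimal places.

From k distinct to k+1 distinct takes on average 7/(7-k) passengers.
Sum over k = 4,...,6: E = 7/3 + 7/2 + 7/1 = 12.83333.

12.8333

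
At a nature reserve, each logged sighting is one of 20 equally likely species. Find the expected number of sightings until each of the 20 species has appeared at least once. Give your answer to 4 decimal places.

71.9548

Split into phases: going from k distinct to k+1 distinct takes on average 20/(20-k) sightings.
E[T] = 20/20 + 20/19 + 20/18 + ... + 20/2 + 20/1 = 20·H_{20}.
H_{20} = 3.59774, so E[T] = 71.95479.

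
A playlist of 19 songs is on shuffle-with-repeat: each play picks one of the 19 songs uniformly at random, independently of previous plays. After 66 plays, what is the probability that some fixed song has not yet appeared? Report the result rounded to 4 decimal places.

On each play the fixed song fails to appear with probability 18/19.
P(still missing after 66) = (18/19)^66 = 0.02820.

0.0282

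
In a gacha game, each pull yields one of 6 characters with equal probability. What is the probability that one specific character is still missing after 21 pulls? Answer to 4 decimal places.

0.0217

On each pull the fixed character fails to appear with probability 5/6.
P(still missing after 21) = (5/6)^21 = 0.02174.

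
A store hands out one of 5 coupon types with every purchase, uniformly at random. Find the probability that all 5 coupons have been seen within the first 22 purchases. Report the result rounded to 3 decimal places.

0.963

Let A_i be the event that coupon i is missing after 22 purchases. By inclusion–exclusion on the A_i,
P(all seen) = Σ_{j=0}^{5} (-1)^j C(5,j)((5-j)/5)^22
= 1.0000 - 0.0369 + 0.0001 - 0.0000 + 0.0000 - 0.0000
= 0.9632.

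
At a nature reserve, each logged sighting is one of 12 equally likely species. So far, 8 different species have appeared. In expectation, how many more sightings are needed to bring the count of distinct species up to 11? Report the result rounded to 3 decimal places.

The wait to go from k to k+1 distinct species is geometric with mean 12/(12-k).
Sum over k = 8,...,10: E = 12/4 + 12/3 + 12/2 = 13.0000.

13.000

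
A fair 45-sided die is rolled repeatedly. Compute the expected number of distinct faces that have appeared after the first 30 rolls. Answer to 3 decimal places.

For each face, P(seen in 30 rolls) = 1 - (44/45)^30 = 0.4904.
By linearity of expectation, E[distinct seen] = 45·(1 - (44/45)^30) = 22.0693.

22.069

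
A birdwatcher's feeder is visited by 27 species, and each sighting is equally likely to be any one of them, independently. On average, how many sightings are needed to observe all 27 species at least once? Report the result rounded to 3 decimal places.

105.069

The wait to go from k to k+1 distinct species is geometric with mean 27/(27-k).
E[T] = 27/27 + 27/26 + 27/25 + ... + 27/2 + 27/1 = 27·H_{27}.
H_{27} = 3.8915, so E[T] = 105.0693.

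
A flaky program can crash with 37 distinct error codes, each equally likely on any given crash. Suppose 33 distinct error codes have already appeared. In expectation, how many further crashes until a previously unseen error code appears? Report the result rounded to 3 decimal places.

9.250

The number of crashes until the next new error code is geometric with success probability 4/37, so its mean is 37/4.
E = 37/4 = 9.2500.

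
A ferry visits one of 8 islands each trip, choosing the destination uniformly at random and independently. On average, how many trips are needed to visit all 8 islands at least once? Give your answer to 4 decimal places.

21.7429

Split into phases: going from k distinct to k+1 distinct takes on average 8/(8-k) trips.
E[T] = 8/8 + 8/7 + 8/6 + ... + 8/2 + 8/1 = 8·H_{8}.
H_{8} = 2.71786, so E[T] = 21.74286.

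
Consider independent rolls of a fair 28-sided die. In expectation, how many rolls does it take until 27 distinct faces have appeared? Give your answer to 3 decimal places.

81.961

Going from k to k+1 distinct takes a geometric number of rolls with mean 28/(28-k).
Sum over k = 0,...,26: E = 28/28 + 28/27 + 28/26 + ... + 28/3 + 28/2 = 81.9608.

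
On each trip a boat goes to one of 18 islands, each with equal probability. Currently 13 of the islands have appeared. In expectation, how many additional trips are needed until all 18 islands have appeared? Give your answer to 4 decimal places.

41.1000

From k distinct to k+1 distinct takes on average 18/(18-k) trips.
Sum over k = 13,...,17: E = 18/5 + 18/4 + 18/3 + 18/2 + 18/1 = 41.10000.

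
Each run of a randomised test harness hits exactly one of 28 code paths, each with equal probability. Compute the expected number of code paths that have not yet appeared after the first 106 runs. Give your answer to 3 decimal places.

0.593

For each code path, P(unseen after 106) = (27/28)^106 = 0.0212.
By linearity of expectation, E[unseen] = 28·(27/28)^106 = 0.5929.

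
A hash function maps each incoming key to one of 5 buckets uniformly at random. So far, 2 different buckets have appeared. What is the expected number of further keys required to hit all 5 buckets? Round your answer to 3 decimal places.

With k distinct buckets already seen, the next new one takes an expected 5/(5-k) keys.
Sum over k = 2,...,4: E = 5/3 + 5/2 + 5/1 = 9.1667.

9.167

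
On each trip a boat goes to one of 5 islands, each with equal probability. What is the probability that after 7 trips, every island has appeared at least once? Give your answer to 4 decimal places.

0.2150

Let A_i be the event that island i is missing after 7 trips. By inclusion–exclusion on the A_i,
P(all seen) = Σ_{j=0}^{5} (-1)^j C(5,j)((5-j)/5)^7
= 1.00000 - 1.04858 + 0.27994 - 0.01638 + 0.00006 - 0.00000
= 0.21504.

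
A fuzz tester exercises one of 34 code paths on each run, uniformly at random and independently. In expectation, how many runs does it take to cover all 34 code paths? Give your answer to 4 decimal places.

140.0191

The wait to go from k to k+1 distinct code paths is geometric with mean 34/(34-k).
E[T] = 34/34 + 34/33 + 34/32 + ... + 34/2 + 34/1 = 34·H_{34}.
H_{34} = 4.11821, so E[T] = 140.01914.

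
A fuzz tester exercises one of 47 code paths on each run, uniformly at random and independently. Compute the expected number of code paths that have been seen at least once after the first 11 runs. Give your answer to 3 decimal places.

9.901

For each code path, P(seen in 11 runs) = 1 - (46/47)^11 = 0.2107.
By linearity of expectation, E[distinct seen] = 47·(1 - (46/47)^11) = 9.9014.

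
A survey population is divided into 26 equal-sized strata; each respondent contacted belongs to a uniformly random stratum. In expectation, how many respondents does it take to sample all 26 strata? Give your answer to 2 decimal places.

100.21

After k distinct strata have appeared, the next respondent gives a new one with probability (26-k)/26, so the expected wait for the (k+1)-th is 26/(26-k).
E[T] = 26/26 + 26/25 + 26/24 + ... + 26/2 + 26/1 = 26·H_{26}.
H_{26} = 3.854, so E[T] = 100.215.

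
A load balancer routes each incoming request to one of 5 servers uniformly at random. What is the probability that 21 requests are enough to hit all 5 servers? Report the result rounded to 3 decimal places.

By inclusion–exclusion over which servers are missing,
P(all seen) = Σ_{j=0}^{5} (-1)^j C(5,j)((5-j)/5)^21
= 1.0000 - 0.0461 + 0.0002 - 0.0000 + 0.0000 - 0.0000
= 0.9541.

0.954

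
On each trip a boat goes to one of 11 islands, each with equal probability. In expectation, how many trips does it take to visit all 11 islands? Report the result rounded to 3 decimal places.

Split into phases: going from k distinct to k+1 distinct takes on average 11/(11-k) trips.
E[T] = 11/11 + 11/10 + 11/9 + ... + 11/2 + 11/1 = 11·H_{11}.
H_{11} = 3.0199, so E[T] = 33.2187.

33.219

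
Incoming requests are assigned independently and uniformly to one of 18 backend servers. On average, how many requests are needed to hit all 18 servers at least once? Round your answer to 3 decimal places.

62.912

The wait to go from k to k+1 distinct servers is geometric with mean 18/(18-k).
E[T] = 18/18 + 18/17 + 18/16 + ... + 18/2 + 18/1 = 18·H_{18}.
H_{18} = 3.4951, so E[T] = 62.9119.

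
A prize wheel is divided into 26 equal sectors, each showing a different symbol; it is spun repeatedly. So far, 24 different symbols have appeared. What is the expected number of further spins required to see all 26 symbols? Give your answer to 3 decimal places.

39.000

From k distinct to k+1 distinct takes on average 26/(26-k) spins.
Sum over k = 24,...,25: E = 26/2 + 26/1 = 39.0000.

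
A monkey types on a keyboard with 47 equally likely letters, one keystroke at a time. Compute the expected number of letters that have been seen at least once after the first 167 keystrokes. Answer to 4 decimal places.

For each letter, P(seen in 167 keystrokes) = 1 - (46/47)^167 = 0.97244.
By linearity of expectation, E[distinct seen] = 47·(1 - (46/47)^167) = 45.70487.

45.7049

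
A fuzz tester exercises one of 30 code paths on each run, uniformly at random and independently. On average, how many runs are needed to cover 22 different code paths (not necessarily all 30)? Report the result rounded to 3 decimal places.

38.314

With k distinct code paths already seen, the next new one arrives after an expected 30/(30-k) runs.
Sum over k = 0,...,21: E = 30/30 + 30/29 + 30/28 + ... + 30/10 + 30/9 = 38.3139.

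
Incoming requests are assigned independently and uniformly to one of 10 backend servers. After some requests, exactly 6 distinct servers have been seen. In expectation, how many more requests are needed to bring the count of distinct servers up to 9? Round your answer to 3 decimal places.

From k distinct to k+1 distinct takes on average 10/(10-k) requests.
Sum over k = 6,...,8: E = 10/4 + 10/3 + 10/2 = 10.8333.

10.833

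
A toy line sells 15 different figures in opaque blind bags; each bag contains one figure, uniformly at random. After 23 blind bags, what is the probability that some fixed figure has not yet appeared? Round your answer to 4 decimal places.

0.2046

Each blind bag misses the fixed figure with probability (15-1)/15 = 14/15, independently.
P(still missing after 23) = (14/15)^23 = 0.20457.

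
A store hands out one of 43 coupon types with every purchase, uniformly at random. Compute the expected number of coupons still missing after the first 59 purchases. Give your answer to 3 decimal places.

For each coupon, P(unseen after 59) = (42/43)^59 = 0.2495.
By linearity of expectation, E[unseen] = 43·(42/43)^59 = 10.7285.

10.728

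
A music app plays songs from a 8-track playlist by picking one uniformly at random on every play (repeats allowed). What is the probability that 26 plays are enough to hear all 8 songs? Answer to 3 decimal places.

By inclusion–exclusion over which songs are missing,
P(all seen) = Σ_{j=0}^{8} (-1)^j C(8,j)((8-j)/8)^26
= 1.0000 - 0.2485 + 0.0158 - 0.0003 + 0.0000 - 0.0000 + 0.0000 - 0.0000 + 0.0000
= 0.7670.

0.767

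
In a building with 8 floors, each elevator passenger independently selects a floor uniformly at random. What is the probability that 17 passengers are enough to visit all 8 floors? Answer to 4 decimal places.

0.3656

By inclusion–exclusion over which floors are missing,
P(all seen) = Σ_{j=0}^{8} (-1)^j C(8,j)((8-j)/8)^17
= 1.00000 - 0.82647 + 0.21047 - 0.01897 + 0.00053 - 0.00000 + 0.00000 - 0.00000 + 0.00000
= 0.36556.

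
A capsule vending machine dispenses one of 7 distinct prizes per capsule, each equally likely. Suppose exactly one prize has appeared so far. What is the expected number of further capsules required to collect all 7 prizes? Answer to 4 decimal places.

17.1500

The wait to go from k to k+1 distinct prizes is geometric with mean 7/(7-k).
Sum over k = 1,...,6: E = 7/6 + 7/5 + 7/4 + 7/3 + 7/2 + 7/1 = 17.15000.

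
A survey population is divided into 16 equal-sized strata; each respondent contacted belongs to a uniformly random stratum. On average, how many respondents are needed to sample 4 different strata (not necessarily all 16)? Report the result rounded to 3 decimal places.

Going from k to k+1 distinct takes a geometric number of respondents with mean 16/(16-k).
Sum over k = 0,...,3: E = 16/16 + 16/15 + 16/14 + 16/13 = 4.4403.

4.440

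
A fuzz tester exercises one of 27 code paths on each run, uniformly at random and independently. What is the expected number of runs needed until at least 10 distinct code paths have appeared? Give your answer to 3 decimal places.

Going from k to k+1 distinct takes a geometric number of runs with mean 27/(27-k).
Sum over k = 0,...,9: E = 27/27 + 27/26 + 27/25 + ... + 27/19 + 27/18 = 12.2014.

12.201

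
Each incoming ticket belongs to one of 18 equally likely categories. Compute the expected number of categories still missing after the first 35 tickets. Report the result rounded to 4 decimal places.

For each category, P(unseen after 35) = (17/18)^35 = 0.13526.
By linearity of expectation, E[unseen] = 18·(17/18)^35 = 2.43471.

2.4347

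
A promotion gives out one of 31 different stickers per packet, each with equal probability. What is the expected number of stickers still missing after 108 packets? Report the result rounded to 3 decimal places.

0.898

For each sticker, P(unseen after 108) = (30/31)^108 = 0.0290.
By linearity of expectation, E[unseen] = 31·(30/31)^108 = 0.8982.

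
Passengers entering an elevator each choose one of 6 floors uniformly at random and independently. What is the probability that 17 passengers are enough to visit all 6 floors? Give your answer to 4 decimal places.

Let A_i be the event that floor i is missing after 17 passengers. By inclusion–exclusion on the A_i,
P(all seen) = Σ_{j=0}^{6} (-1)^j C(6,j)((6-j)/6)^17
= 1.00000 - 0.27044 + 0.01522 - 0.00015 + 0.00000 - 0.00000 + 0.00000
= 0.74463.

0.7446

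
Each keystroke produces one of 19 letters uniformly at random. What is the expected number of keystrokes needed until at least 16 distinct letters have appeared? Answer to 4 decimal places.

32.5737

Going from k to k+1 distinct takes a geometric number of keystrokes with mean 19/(19-k).
Sum over k = 0,...,15: E = 19/19 + 19/18 + 19/17 + ... + 19/5 + 19/4 = 32.57372.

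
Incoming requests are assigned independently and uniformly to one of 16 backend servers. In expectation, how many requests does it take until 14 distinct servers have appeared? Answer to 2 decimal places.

Going from k to k+1 distinct takes a geometric number of requests with mean 16/(16-k).
Sum over k = 0,...,13: E = 16/16 + 16/15 + 16/14 + ... + 16/4 + 16/3 = 30.092.

30.09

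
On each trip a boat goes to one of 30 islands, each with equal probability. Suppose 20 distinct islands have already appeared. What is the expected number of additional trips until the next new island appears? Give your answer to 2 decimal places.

3.00

The number of trips until the next new island is geometric with success probability 10/30, so its mean is 30/10.
E = 30/10 = 3.000.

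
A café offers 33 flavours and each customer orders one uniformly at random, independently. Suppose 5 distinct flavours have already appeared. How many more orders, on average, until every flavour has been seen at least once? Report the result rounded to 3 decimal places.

From k distinct to k+1 distinct takes on average 33/(33-k) orders.
Sum over k = 5,...,32: E = 33/28 + 33/27 + 33/26 + ... + 33/2 + 33/1 = 129.5966.

129.597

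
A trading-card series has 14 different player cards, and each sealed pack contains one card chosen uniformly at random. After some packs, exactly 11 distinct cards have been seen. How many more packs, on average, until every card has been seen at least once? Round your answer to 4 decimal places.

The wait to go from k to k+1 distinct cards is geometric with mean 14/(14-k).
Sum over k = 11,...,13: E = 14/3 + 14/2 + 14/1 = 25.66667.

25.6667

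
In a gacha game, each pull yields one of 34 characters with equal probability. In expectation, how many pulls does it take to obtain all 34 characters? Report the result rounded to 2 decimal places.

The wait to go from k to k+1 distinct characters is geometric with mean 34/(34-k).
E[T] = 34/34 + 34/33 + 34/32 + ... + 34/2 + 34/1 = 34·H_{34}.
H_{34} = 4.118, so E[T] = 140.019.

140.02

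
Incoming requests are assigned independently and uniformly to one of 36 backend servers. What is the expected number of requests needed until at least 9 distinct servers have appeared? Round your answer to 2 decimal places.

Going from k to k+1 distinct takes a geometric number of requests with mean 36/(36-k).
Sum over k = 0,...,8: E = 36/36 + 36/35 + 36/34 + ... + 36/29 + 36/28 = 10.192.

10.19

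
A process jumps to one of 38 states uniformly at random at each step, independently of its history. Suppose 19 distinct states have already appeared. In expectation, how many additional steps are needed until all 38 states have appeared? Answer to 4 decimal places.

The wait to go from k to k+1 distinct states is geometric with mean 38/(38-k).
Sum over k = 19,...,37: E = 38/19 + 38/18 + 38/17 + ... + 38/2 + 38/1 = 134.81411.

134.8141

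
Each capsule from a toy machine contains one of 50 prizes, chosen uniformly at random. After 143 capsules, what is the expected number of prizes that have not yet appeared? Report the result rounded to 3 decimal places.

For each prize, P(unseen after 143) = (49/50)^143 = 0.0556.
By linearity of expectation, E[unseen] = 50·(49/50)^143 = 2.7816.

2.782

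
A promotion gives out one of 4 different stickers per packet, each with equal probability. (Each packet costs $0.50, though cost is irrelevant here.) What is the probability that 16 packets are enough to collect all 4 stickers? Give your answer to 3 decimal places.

0.960

By inclusion–exclusion over which stickers are missing,
P(all seen) = Σ_{j=0}^{4} (-1)^j C(4,j)((4-j)/4)^16
= 1.0000 - 0.0401 + 0.0001 - 0.0000 + 0.0000
= 0.9600.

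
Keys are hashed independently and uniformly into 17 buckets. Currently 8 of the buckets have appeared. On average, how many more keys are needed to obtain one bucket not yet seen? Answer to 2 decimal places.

Each key yields a new bucket with probability (17-8)/17 = 9/17, so the wait is geometric with mean 17/9.
E = 17/9 = 1.889.

1.89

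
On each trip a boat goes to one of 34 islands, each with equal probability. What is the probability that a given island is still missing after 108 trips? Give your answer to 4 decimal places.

Each trip misses the fixed island with probability (34-1)/34 = 33/34, independently.
P(still missing after 108) = (33/34)^108 = 0.03979.

0.0398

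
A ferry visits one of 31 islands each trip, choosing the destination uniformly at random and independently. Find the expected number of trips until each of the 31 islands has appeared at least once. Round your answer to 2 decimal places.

After k distinct islands have appeared, the next trip gives a new one with probability (31-k)/31, so the expected wait for the (k+1)-th is 31/(31-k).
E[T] = 31/31 + 31/30 + 31/29 + ... + 31/2 + 31/1 = 31·H_{31}.
H_{31} = 4.027, so E[T] = 124.845.

124.84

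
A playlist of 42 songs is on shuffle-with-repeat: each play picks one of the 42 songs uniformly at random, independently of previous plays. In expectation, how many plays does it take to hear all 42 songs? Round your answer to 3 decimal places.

181.723

Split into phases: going from k distinct to k+1 distinct takes on average 42/(42-k) plays.
E[T] = 42/42 + 42/41 + 42/40 + ... + 42/2 + 42/1 = 42·H_{42}.
H_{42} = 4.3267, so E[T] = 181.7232.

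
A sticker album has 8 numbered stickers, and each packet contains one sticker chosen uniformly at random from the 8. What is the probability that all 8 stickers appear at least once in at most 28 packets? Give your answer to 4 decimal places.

By inclusion–exclusion over which stickers are missing,
P(all seen) = Σ_{j=0}^{8} (-1)^j C(8,j)((8-j)/8)^28
= 1.00000 - 0.19025 + 0.00889 - 0.00011 + 0.00000 - 0.00000 + 0.00000 - 0.00000 + 0.00000
= 0.81854.

0.8185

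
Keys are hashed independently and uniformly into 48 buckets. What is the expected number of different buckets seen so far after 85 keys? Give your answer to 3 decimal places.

39.982

For each bucket, P(seen in 85 keys) = 1 - (47/48)^85 = 0.8330.
By linearity of expectation, E[distinct seen] = 48·(1 - (47/48)^85) = 39.9822.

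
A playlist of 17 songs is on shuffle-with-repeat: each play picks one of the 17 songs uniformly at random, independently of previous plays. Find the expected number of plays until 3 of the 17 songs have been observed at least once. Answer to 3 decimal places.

3.196

With k distinct songs already seen, the next new one arrives after an expected 17/(17-k) plays.
Sum over k = 0,...,2: E = 17/17 + 17/16 + 17/15 = 3.1958.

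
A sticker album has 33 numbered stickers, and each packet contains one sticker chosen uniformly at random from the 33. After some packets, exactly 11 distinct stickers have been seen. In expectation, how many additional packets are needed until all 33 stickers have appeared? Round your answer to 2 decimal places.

121.80

The wait to go from k to k+1 distinct stickers is geometric with mean 33/(33-k).
Sum over k = 11,...,32: E = 33/22 + 33/21 + 33/20 + ... + 33/2 + 33/1 = 121.797.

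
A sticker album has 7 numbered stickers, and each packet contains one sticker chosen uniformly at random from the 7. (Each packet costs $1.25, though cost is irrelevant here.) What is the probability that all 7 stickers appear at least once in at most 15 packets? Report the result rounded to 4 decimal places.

Let A_i be the event that sticker i is missing after 15 packets. By inclusion–exclusion on the A_i,
P(all seen) = Σ_{j=0}^{7} (-1)^j C(7,j)((7-j)/7)^15
= 1.00000 - 0.69326 + 0.13499 - 0.00792 + 0.00011 - 0.00000 + 0.00000 - 0.00000
= 0.43392.

0.4339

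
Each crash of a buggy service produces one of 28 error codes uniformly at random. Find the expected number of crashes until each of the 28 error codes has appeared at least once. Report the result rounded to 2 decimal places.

109.96

The wait to go from k to k+1 distinct error codes is geometric with mean 28/(28-k).
E[T] = 28/28 + 28/27 + 28/26 + ... + 28/2 + 28/1 = 28·H_{28}.
H_{28} = 3.927, so E[T] = 109.961.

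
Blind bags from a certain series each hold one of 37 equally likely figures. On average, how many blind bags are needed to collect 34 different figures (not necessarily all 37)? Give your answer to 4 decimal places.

With k distinct figures already seen, the next new one arrives after an expected 37/(37-k) blind bags.
Sum over k = 0,...,33: E = 37/37 + 37/36 + 37/35 + ... + 37/5 + 37/4 = 87.62536.

87.6254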